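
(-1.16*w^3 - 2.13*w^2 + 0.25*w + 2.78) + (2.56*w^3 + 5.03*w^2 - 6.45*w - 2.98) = 1.4*w^3 + 2.9*w^2 - 6.2*w - 0.2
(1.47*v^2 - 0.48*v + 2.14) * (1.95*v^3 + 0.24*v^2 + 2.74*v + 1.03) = 2.8665*v^5 - 0.5832*v^4 + 8.0856*v^3 + 0.7125*v^2 + 5.3692*v + 2.2042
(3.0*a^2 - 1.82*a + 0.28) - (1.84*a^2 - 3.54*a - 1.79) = 1.16*a^2 + 1.72*a + 2.07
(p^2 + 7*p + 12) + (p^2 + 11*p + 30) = 2*p^2 + 18*p + 42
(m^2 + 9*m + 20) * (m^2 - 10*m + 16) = m^4 - m^3 - 54*m^2 - 56*m + 320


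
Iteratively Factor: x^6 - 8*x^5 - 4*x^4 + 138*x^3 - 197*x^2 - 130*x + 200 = (x + 1)*(x^5 - 9*x^4 + 5*x^3 + 133*x^2 - 330*x + 200) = (x - 2)*(x + 1)*(x^4 - 7*x^3 - 9*x^2 + 115*x - 100) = (x - 5)*(x - 2)*(x + 1)*(x^3 - 2*x^2 - 19*x + 20) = (x - 5)*(x - 2)*(x + 1)*(x + 4)*(x^2 - 6*x + 5) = (x - 5)*(x - 2)*(x - 1)*(x + 1)*(x + 4)*(x - 5)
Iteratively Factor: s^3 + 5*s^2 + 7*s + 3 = (s + 1)*(s^2 + 4*s + 3) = (s + 1)*(s + 3)*(s + 1)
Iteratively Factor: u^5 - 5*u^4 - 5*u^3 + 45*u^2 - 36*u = (u - 4)*(u^4 - u^3 - 9*u^2 + 9*u) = (u - 4)*(u - 3)*(u^3 + 2*u^2 - 3*u) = u*(u - 4)*(u - 3)*(u^2 + 2*u - 3) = u*(u - 4)*(u - 3)*(u + 3)*(u - 1)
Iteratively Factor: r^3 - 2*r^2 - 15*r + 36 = (r - 3)*(r^2 + r - 12) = (r - 3)*(r + 4)*(r - 3)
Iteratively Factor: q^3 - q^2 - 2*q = (q + 1)*(q^2 - 2*q) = q*(q + 1)*(q - 2)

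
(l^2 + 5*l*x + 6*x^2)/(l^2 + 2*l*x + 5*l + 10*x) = (l + 3*x)/(l + 5)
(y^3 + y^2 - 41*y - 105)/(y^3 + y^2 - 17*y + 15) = (y^2 - 4*y - 21)/(y^2 - 4*y + 3)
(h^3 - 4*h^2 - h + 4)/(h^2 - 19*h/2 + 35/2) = 2*(h^3 - 4*h^2 - h + 4)/(2*h^2 - 19*h + 35)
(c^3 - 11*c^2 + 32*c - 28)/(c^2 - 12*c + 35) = (c^2 - 4*c + 4)/(c - 5)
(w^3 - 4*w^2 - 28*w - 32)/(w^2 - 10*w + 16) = (w^2 + 4*w + 4)/(w - 2)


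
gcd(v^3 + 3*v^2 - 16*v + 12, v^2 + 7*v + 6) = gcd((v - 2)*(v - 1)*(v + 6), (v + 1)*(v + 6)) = v + 6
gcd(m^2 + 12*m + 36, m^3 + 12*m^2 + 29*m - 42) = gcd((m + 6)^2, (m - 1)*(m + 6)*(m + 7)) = m + 6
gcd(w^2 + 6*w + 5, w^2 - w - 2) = w + 1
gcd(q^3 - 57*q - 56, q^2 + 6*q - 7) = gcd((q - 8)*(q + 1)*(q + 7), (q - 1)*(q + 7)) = q + 7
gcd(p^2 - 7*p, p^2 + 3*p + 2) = 1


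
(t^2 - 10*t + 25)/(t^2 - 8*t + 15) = (t - 5)/(t - 3)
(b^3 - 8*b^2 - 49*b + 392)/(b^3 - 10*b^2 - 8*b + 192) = (b^2 - 49)/(b^2 - 2*b - 24)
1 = 1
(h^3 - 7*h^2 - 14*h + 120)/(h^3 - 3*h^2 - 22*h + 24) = (h - 5)/(h - 1)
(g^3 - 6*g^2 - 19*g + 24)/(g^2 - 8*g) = g + 2 - 3/g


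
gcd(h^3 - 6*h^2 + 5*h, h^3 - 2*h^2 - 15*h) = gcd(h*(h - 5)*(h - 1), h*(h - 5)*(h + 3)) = h^2 - 5*h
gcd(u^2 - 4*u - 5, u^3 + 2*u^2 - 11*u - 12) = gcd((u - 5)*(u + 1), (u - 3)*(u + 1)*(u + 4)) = u + 1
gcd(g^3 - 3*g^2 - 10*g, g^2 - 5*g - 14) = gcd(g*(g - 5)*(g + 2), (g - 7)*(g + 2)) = g + 2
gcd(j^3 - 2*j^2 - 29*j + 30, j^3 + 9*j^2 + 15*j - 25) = j^2 + 4*j - 5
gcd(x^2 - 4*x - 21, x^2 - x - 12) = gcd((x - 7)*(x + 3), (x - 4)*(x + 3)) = x + 3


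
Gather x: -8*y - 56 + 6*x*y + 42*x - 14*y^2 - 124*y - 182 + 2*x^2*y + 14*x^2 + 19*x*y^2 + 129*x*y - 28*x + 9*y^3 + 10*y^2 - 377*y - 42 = x^2*(2*y + 14) + x*(19*y^2 + 135*y + 14) + 9*y^3 - 4*y^2 - 509*y - 280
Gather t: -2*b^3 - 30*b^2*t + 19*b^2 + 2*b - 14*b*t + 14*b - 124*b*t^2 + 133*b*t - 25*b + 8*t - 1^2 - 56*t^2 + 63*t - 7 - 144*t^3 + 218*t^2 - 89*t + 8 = -2*b^3 + 19*b^2 - 9*b - 144*t^3 + t^2*(162 - 124*b) + t*(-30*b^2 + 119*b - 18)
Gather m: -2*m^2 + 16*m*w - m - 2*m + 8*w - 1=-2*m^2 + m*(16*w - 3) + 8*w - 1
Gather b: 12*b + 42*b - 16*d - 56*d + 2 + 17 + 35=54*b - 72*d + 54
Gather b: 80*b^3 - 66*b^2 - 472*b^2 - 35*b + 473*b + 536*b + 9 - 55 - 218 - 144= 80*b^3 - 538*b^2 + 974*b - 408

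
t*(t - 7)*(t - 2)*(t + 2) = t^4 - 7*t^3 - 4*t^2 + 28*t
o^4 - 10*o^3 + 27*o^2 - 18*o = o*(o - 6)*(o - 3)*(o - 1)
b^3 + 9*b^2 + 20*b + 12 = (b + 1)*(b + 2)*(b + 6)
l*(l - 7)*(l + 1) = l^3 - 6*l^2 - 7*l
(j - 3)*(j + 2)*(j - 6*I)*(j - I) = j^4 - j^3 - 7*I*j^3 - 12*j^2 + 7*I*j^2 + 6*j + 42*I*j + 36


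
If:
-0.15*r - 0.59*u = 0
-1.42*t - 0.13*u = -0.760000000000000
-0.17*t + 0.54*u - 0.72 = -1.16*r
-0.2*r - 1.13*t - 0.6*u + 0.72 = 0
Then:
No Solution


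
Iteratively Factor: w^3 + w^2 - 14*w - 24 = (w + 3)*(w^2 - 2*w - 8) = (w - 4)*(w + 3)*(w + 2)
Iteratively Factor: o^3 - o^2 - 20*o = (o)*(o^2 - o - 20) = o*(o + 4)*(o - 5)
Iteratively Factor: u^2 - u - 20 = (u - 5)*(u + 4)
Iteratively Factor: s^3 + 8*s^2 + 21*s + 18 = (s + 3)*(s^2 + 5*s + 6) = (s + 3)^2*(s + 2)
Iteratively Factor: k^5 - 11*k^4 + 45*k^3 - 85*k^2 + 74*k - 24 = (k - 1)*(k^4 - 10*k^3 + 35*k^2 - 50*k + 24) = (k - 3)*(k - 1)*(k^3 - 7*k^2 + 14*k - 8) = (k - 3)*(k - 1)^2*(k^2 - 6*k + 8) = (k - 3)*(k - 2)*(k - 1)^2*(k - 4)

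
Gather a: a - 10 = a - 10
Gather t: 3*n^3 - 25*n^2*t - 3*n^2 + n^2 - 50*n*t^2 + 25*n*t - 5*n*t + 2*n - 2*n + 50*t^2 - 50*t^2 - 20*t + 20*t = 3*n^3 - 2*n^2 - 50*n*t^2 + t*(-25*n^2 + 20*n)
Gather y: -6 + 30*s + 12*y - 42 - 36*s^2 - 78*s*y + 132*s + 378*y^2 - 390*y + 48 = -36*s^2 + 162*s + 378*y^2 + y*(-78*s - 378)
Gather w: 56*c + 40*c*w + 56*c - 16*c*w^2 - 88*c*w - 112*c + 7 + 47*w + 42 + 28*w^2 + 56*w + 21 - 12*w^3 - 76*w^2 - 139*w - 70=-12*w^3 + w^2*(-16*c - 48) + w*(-48*c - 36)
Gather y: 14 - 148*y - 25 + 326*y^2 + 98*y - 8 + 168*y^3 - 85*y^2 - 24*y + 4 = 168*y^3 + 241*y^2 - 74*y - 15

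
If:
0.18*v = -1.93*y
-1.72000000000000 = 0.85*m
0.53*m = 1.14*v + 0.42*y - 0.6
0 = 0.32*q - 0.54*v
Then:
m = -2.02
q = -0.72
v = -0.43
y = 0.04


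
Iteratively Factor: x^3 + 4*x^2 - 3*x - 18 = (x - 2)*(x^2 + 6*x + 9) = (x - 2)*(x + 3)*(x + 3)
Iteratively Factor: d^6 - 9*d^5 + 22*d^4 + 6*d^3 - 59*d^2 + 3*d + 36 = (d - 4)*(d^5 - 5*d^4 + 2*d^3 + 14*d^2 - 3*d - 9) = (d - 4)*(d + 1)*(d^4 - 6*d^3 + 8*d^2 + 6*d - 9) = (d - 4)*(d + 1)^2*(d^3 - 7*d^2 + 15*d - 9) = (d - 4)*(d - 3)*(d + 1)^2*(d^2 - 4*d + 3) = (d - 4)*(d - 3)*(d - 1)*(d + 1)^2*(d - 3)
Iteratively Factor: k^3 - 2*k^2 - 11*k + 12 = (k + 3)*(k^2 - 5*k + 4) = (k - 4)*(k + 3)*(k - 1)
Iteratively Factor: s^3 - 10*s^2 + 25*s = (s)*(s^2 - 10*s + 25) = s*(s - 5)*(s - 5)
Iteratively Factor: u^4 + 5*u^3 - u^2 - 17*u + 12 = (u + 4)*(u^3 + u^2 - 5*u + 3) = (u + 3)*(u + 4)*(u^2 - 2*u + 1) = (u - 1)*(u + 3)*(u + 4)*(u - 1)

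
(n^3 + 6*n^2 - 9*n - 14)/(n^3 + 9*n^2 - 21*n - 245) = (n^2 - n - 2)/(n^2 + 2*n - 35)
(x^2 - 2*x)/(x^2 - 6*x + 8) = x/(x - 4)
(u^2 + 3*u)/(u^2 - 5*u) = (u + 3)/(u - 5)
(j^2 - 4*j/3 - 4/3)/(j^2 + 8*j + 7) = (3*j^2 - 4*j - 4)/(3*(j^2 + 8*j + 7))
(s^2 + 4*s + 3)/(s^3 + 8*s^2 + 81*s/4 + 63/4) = 4*(s + 1)/(4*s^2 + 20*s + 21)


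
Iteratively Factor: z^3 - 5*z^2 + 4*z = (z)*(z^2 - 5*z + 4) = z*(z - 1)*(z - 4)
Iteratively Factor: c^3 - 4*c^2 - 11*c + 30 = (c - 2)*(c^2 - 2*c - 15) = (c - 5)*(c - 2)*(c + 3)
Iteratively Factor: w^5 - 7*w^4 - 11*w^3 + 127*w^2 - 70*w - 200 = (w - 2)*(w^4 - 5*w^3 - 21*w^2 + 85*w + 100) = (w - 5)*(w - 2)*(w^3 - 21*w - 20) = (w - 5)*(w - 2)*(w + 1)*(w^2 - w - 20) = (w - 5)*(w - 2)*(w + 1)*(w + 4)*(w - 5)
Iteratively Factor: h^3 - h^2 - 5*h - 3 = (h - 3)*(h^2 + 2*h + 1) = (h - 3)*(h + 1)*(h + 1)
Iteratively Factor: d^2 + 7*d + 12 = (d + 3)*(d + 4)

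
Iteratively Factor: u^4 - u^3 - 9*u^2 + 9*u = (u)*(u^3 - u^2 - 9*u + 9) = u*(u + 3)*(u^2 - 4*u + 3) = u*(u - 3)*(u + 3)*(u - 1)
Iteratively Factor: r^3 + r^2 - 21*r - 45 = (r - 5)*(r^2 + 6*r + 9) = (r - 5)*(r + 3)*(r + 3)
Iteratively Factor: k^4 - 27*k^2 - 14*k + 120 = (k - 2)*(k^3 + 2*k^2 - 23*k - 60) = (k - 5)*(k - 2)*(k^2 + 7*k + 12) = (k - 5)*(k - 2)*(k + 4)*(k + 3)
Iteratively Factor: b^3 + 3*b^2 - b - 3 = (b + 3)*(b^2 - 1) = (b + 1)*(b + 3)*(b - 1)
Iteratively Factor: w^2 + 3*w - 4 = (w - 1)*(w + 4)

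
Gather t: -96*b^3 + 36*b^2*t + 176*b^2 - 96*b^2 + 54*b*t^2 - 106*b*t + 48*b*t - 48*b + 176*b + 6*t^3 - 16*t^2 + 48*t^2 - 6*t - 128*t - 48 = -96*b^3 + 80*b^2 + 128*b + 6*t^3 + t^2*(54*b + 32) + t*(36*b^2 - 58*b - 134) - 48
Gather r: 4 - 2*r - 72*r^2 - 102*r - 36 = -72*r^2 - 104*r - 32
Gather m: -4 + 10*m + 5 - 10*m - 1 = 0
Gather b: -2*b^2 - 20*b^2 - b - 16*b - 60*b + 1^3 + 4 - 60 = -22*b^2 - 77*b - 55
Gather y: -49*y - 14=-49*y - 14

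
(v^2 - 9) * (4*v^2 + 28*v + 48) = 4*v^4 + 28*v^3 + 12*v^2 - 252*v - 432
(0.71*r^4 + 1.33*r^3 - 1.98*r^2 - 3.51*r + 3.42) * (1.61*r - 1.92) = 1.1431*r^5 + 0.7781*r^4 - 5.7414*r^3 - 1.8495*r^2 + 12.2454*r - 6.5664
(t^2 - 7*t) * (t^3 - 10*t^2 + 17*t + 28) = t^5 - 17*t^4 + 87*t^3 - 91*t^2 - 196*t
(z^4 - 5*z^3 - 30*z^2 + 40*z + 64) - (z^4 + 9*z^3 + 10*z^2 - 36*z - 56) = -14*z^3 - 40*z^2 + 76*z + 120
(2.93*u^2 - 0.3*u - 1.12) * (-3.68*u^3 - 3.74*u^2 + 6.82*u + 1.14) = -10.7824*u^5 - 9.8542*u^4 + 25.2262*u^3 + 5.483*u^2 - 7.9804*u - 1.2768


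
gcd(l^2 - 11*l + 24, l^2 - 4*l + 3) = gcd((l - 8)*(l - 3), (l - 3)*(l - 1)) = l - 3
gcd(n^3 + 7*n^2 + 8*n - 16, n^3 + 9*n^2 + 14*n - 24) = n^2 + 3*n - 4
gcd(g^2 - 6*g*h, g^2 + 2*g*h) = g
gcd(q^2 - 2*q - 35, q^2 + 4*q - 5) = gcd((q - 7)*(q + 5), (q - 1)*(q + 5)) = q + 5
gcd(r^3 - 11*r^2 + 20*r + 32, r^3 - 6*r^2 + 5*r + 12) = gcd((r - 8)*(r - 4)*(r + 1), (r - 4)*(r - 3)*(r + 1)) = r^2 - 3*r - 4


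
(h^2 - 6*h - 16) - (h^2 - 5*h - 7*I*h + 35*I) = -h + 7*I*h - 16 - 35*I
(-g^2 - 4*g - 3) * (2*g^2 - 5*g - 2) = -2*g^4 - 3*g^3 + 16*g^2 + 23*g + 6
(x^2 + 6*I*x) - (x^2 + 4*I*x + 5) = 2*I*x - 5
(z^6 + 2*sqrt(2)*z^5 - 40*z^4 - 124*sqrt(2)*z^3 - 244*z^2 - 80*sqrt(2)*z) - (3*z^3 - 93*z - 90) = z^6 + 2*sqrt(2)*z^5 - 40*z^4 - 124*sqrt(2)*z^3 - 3*z^3 - 244*z^2 - 80*sqrt(2)*z + 93*z + 90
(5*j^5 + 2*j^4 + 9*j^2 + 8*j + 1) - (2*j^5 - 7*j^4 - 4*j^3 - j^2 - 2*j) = 3*j^5 + 9*j^4 + 4*j^3 + 10*j^2 + 10*j + 1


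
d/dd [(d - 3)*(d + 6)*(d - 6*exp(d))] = -6*d^2*exp(d) + 3*d^2 - 30*d*exp(d) + 6*d + 90*exp(d) - 18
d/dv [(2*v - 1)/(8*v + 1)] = 10/(8*v + 1)^2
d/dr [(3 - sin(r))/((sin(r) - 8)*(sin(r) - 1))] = (sin(r)^2 - 6*sin(r) + 19)*cos(r)/((sin(r) - 8)^2*(sin(r) - 1)^2)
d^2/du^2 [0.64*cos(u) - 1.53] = -0.64*cos(u)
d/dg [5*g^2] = 10*g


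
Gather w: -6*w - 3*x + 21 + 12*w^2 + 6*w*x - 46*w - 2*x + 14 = 12*w^2 + w*(6*x - 52) - 5*x + 35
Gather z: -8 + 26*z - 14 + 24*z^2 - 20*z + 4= 24*z^2 + 6*z - 18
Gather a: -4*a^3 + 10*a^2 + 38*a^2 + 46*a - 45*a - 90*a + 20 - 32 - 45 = -4*a^3 + 48*a^2 - 89*a - 57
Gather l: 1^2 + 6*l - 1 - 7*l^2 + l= -7*l^2 + 7*l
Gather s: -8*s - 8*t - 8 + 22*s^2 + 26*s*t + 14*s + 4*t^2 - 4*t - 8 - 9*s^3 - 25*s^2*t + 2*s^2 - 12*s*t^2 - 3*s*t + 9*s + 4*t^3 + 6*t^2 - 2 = -9*s^3 + s^2*(24 - 25*t) + s*(-12*t^2 + 23*t + 15) + 4*t^3 + 10*t^2 - 12*t - 18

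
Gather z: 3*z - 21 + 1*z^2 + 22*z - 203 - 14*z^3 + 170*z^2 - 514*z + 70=-14*z^3 + 171*z^2 - 489*z - 154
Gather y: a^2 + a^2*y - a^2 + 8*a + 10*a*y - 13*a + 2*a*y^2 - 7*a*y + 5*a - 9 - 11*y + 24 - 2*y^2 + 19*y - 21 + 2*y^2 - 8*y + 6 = 2*a*y^2 + y*(a^2 + 3*a)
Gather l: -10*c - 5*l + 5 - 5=-10*c - 5*l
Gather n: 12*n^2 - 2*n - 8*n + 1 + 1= 12*n^2 - 10*n + 2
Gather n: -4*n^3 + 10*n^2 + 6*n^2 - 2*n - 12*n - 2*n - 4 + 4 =-4*n^3 + 16*n^2 - 16*n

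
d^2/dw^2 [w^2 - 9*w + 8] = 2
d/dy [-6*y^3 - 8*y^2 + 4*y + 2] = -18*y^2 - 16*y + 4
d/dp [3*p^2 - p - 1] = 6*p - 1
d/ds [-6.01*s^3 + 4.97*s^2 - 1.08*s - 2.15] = -18.03*s^2 + 9.94*s - 1.08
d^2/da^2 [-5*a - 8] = 0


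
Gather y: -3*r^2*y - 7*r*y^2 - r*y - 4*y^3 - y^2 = -4*y^3 + y^2*(-7*r - 1) + y*(-3*r^2 - r)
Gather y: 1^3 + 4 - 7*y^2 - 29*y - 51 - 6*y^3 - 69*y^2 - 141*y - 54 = -6*y^3 - 76*y^2 - 170*y - 100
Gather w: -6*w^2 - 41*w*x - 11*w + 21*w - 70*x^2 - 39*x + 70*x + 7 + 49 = -6*w^2 + w*(10 - 41*x) - 70*x^2 + 31*x + 56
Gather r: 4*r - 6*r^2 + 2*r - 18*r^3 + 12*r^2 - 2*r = -18*r^3 + 6*r^2 + 4*r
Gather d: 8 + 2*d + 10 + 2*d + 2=4*d + 20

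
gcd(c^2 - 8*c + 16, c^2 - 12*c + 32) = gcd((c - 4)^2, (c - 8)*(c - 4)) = c - 4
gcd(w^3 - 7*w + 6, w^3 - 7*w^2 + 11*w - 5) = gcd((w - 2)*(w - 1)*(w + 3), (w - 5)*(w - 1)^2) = w - 1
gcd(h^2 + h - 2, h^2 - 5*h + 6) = 1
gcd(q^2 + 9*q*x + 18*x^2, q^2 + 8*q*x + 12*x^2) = q + 6*x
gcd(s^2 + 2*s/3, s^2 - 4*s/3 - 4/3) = s + 2/3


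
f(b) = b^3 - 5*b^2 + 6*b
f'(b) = 3*b^2 - 10*b + 6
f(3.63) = 3.73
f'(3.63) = 9.23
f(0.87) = 2.09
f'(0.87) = -0.43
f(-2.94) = -86.27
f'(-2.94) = 61.33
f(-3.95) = -163.34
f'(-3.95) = 92.31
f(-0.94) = -10.89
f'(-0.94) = 18.05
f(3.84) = 5.94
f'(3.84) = 11.84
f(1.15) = 1.81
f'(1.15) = -1.53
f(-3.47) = -122.81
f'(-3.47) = 76.82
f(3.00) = 0.00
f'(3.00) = 3.00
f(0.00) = 0.00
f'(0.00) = 6.00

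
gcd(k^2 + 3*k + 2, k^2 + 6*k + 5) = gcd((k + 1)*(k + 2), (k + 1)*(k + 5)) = k + 1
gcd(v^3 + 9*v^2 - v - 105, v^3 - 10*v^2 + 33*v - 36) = v - 3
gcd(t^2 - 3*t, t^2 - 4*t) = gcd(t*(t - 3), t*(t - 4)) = t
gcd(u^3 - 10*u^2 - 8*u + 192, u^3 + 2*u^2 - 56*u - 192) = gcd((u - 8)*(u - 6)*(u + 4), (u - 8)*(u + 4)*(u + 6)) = u^2 - 4*u - 32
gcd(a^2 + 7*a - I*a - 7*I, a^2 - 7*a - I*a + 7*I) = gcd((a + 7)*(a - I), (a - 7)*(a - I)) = a - I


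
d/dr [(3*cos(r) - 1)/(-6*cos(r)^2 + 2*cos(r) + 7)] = (-18*cos(r)^2 + 12*cos(r) - 23)*sin(r)/(6*sin(r)^2 + 2*cos(r) + 1)^2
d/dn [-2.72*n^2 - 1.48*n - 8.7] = -5.44*n - 1.48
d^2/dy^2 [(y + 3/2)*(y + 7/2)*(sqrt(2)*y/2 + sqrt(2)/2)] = 3*sqrt(2)*(y + 2)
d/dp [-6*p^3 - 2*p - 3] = -18*p^2 - 2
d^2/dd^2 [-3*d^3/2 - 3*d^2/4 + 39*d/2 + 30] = -9*d - 3/2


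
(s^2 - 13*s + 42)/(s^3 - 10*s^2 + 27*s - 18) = (s - 7)/(s^2 - 4*s + 3)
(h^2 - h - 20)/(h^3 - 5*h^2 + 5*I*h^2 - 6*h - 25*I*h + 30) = (h + 4)/(h^2 + 5*I*h - 6)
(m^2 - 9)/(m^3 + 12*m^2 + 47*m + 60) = (m - 3)/(m^2 + 9*m + 20)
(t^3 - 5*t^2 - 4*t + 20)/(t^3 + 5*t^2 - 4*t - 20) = (t - 5)/(t + 5)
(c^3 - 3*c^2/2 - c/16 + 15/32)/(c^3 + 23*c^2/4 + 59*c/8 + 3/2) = (32*c^3 - 48*c^2 - 2*c + 15)/(4*(8*c^3 + 46*c^2 + 59*c + 12))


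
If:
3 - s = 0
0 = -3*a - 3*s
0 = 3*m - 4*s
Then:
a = -3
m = 4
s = 3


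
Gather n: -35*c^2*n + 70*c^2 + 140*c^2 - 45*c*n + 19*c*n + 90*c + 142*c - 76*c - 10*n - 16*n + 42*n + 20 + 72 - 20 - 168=210*c^2 + 156*c + n*(-35*c^2 - 26*c + 16) - 96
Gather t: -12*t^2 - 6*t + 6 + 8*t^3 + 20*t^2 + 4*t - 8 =8*t^3 + 8*t^2 - 2*t - 2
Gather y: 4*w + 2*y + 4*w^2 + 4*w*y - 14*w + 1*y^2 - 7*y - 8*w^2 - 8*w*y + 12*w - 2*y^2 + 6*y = -4*w^2 + 2*w - y^2 + y*(1 - 4*w)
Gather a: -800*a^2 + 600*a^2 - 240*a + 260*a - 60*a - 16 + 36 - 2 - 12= -200*a^2 - 40*a + 6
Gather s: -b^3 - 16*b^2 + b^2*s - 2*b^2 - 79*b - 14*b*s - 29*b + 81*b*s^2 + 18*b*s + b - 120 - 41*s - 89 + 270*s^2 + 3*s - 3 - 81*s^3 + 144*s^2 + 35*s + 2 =-b^3 - 18*b^2 - 107*b - 81*s^3 + s^2*(81*b + 414) + s*(b^2 + 4*b - 3) - 210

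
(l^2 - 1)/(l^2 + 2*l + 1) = (l - 1)/(l + 1)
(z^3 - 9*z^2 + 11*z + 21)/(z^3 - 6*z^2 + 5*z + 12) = (z - 7)/(z - 4)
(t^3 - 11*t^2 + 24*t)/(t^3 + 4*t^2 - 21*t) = (t - 8)/(t + 7)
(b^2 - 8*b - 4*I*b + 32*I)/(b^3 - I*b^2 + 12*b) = (b - 8)/(b*(b + 3*I))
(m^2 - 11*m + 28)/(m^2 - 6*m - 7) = (m - 4)/(m + 1)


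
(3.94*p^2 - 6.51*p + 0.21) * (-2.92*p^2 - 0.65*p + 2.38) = -11.5048*p^4 + 16.4482*p^3 + 12.9955*p^2 - 15.6303*p + 0.4998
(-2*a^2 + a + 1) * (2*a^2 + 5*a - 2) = -4*a^4 - 8*a^3 + 11*a^2 + 3*a - 2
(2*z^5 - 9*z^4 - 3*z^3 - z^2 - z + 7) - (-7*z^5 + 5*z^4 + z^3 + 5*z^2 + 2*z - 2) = 9*z^5 - 14*z^4 - 4*z^3 - 6*z^2 - 3*z + 9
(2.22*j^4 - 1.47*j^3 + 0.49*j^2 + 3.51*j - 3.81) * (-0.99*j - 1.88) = -2.1978*j^5 - 2.7183*j^4 + 2.2785*j^3 - 4.3961*j^2 - 2.8269*j + 7.1628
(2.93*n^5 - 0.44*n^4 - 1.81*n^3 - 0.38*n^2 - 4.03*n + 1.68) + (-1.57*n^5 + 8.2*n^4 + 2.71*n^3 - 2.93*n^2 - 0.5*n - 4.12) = 1.36*n^5 + 7.76*n^4 + 0.9*n^3 - 3.31*n^2 - 4.53*n - 2.44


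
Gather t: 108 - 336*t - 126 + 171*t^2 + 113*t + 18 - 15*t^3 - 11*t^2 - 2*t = -15*t^3 + 160*t^2 - 225*t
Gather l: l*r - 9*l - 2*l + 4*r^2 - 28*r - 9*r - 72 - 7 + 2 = l*(r - 11) + 4*r^2 - 37*r - 77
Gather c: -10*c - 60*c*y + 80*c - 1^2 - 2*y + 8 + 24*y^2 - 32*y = c*(70 - 60*y) + 24*y^2 - 34*y + 7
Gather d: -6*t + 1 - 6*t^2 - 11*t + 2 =-6*t^2 - 17*t + 3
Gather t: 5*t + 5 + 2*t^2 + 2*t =2*t^2 + 7*t + 5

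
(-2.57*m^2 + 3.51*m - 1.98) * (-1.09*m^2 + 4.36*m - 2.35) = 2.8013*m^4 - 15.0311*m^3 + 23.5013*m^2 - 16.8813*m + 4.653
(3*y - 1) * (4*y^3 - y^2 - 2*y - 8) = 12*y^4 - 7*y^3 - 5*y^2 - 22*y + 8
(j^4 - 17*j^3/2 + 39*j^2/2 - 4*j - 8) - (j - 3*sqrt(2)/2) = j^4 - 17*j^3/2 + 39*j^2/2 - 5*j - 8 + 3*sqrt(2)/2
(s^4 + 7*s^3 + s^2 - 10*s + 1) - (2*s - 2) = s^4 + 7*s^3 + s^2 - 12*s + 3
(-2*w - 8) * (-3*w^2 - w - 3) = 6*w^3 + 26*w^2 + 14*w + 24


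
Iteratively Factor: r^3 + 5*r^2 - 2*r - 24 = (r + 3)*(r^2 + 2*r - 8) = (r - 2)*(r + 3)*(r + 4)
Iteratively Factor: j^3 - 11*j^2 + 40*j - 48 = (j - 3)*(j^2 - 8*j + 16) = (j - 4)*(j - 3)*(j - 4)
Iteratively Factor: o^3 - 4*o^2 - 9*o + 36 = (o + 3)*(o^2 - 7*o + 12) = (o - 3)*(o + 3)*(o - 4)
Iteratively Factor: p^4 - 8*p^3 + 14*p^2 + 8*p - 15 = (p - 3)*(p^3 - 5*p^2 - p + 5) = (p - 5)*(p - 3)*(p^2 - 1) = (p - 5)*(p - 3)*(p - 1)*(p + 1)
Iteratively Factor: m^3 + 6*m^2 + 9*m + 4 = (m + 4)*(m^2 + 2*m + 1) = (m + 1)*(m + 4)*(m + 1)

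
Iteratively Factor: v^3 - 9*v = (v + 3)*(v^2 - 3*v) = (v - 3)*(v + 3)*(v)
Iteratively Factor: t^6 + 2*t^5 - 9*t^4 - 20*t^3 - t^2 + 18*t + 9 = (t + 1)*(t^5 + t^4 - 10*t^3 - 10*t^2 + 9*t + 9) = (t - 3)*(t + 1)*(t^4 + 4*t^3 + 2*t^2 - 4*t - 3) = (t - 3)*(t + 1)^2*(t^3 + 3*t^2 - t - 3) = (t - 3)*(t + 1)^3*(t^2 + 2*t - 3) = (t - 3)*(t + 1)^3*(t + 3)*(t - 1)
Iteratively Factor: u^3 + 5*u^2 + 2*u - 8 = (u + 2)*(u^2 + 3*u - 4) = (u + 2)*(u + 4)*(u - 1)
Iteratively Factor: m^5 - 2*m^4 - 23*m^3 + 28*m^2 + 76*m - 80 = (m - 2)*(m^4 - 23*m^2 - 18*m + 40) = (m - 2)*(m - 1)*(m^3 + m^2 - 22*m - 40) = (m - 5)*(m - 2)*(m - 1)*(m^2 + 6*m + 8) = (m - 5)*(m - 2)*(m - 1)*(m + 4)*(m + 2)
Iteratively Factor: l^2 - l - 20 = (l - 5)*(l + 4)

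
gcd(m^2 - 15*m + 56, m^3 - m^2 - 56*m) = m - 8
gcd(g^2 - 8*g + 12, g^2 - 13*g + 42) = g - 6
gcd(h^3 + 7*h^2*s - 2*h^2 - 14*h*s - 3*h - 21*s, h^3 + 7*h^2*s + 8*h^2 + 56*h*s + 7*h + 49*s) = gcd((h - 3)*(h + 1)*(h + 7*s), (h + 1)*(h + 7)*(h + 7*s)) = h^2 + 7*h*s + h + 7*s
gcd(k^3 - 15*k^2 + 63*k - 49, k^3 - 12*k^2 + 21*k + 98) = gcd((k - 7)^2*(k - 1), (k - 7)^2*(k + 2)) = k^2 - 14*k + 49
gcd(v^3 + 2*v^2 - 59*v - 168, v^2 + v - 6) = v + 3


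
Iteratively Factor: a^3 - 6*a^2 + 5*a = (a - 1)*(a^2 - 5*a) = (a - 5)*(a - 1)*(a)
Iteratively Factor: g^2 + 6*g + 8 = (g + 4)*(g + 2)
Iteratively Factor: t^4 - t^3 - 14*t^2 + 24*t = (t - 3)*(t^3 + 2*t^2 - 8*t) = (t - 3)*(t + 4)*(t^2 - 2*t) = (t - 3)*(t - 2)*(t + 4)*(t)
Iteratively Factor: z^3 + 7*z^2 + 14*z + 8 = (z + 2)*(z^2 + 5*z + 4) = (z + 1)*(z + 2)*(z + 4)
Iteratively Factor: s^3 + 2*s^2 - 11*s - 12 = (s + 1)*(s^2 + s - 12) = (s - 3)*(s + 1)*(s + 4)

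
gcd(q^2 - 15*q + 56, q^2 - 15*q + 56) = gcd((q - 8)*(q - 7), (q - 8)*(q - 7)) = q^2 - 15*q + 56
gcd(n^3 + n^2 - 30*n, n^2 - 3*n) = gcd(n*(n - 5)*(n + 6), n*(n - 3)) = n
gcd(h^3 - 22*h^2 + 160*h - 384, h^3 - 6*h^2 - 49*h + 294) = h - 6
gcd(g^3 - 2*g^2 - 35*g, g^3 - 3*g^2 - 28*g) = g^2 - 7*g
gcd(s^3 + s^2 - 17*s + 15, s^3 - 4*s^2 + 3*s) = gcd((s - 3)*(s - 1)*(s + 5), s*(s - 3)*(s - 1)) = s^2 - 4*s + 3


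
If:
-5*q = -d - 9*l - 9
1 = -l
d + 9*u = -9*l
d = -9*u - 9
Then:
No Solution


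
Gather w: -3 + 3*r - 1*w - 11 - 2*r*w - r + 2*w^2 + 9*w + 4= 2*r + 2*w^2 + w*(8 - 2*r) - 10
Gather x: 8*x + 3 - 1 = 8*x + 2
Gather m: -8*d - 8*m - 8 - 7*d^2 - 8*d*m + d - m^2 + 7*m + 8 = -7*d^2 - 7*d - m^2 + m*(-8*d - 1)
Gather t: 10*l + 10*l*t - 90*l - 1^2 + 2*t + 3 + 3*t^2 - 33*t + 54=-80*l + 3*t^2 + t*(10*l - 31) + 56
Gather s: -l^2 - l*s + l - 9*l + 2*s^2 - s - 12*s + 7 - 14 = -l^2 - 8*l + 2*s^2 + s*(-l - 13) - 7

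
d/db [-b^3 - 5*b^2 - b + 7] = -3*b^2 - 10*b - 1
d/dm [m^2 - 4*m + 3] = 2*m - 4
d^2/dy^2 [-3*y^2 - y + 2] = -6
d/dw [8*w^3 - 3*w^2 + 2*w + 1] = 24*w^2 - 6*w + 2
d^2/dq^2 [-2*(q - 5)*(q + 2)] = -4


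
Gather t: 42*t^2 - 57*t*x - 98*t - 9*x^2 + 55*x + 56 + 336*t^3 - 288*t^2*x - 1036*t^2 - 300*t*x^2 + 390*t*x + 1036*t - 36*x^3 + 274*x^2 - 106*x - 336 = 336*t^3 + t^2*(-288*x - 994) + t*(-300*x^2 + 333*x + 938) - 36*x^3 + 265*x^2 - 51*x - 280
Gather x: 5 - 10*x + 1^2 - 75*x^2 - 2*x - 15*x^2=-90*x^2 - 12*x + 6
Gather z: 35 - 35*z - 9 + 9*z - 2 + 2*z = 24 - 24*z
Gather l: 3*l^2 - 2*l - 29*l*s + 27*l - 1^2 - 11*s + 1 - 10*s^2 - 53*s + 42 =3*l^2 + l*(25 - 29*s) - 10*s^2 - 64*s + 42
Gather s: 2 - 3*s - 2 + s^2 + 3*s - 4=s^2 - 4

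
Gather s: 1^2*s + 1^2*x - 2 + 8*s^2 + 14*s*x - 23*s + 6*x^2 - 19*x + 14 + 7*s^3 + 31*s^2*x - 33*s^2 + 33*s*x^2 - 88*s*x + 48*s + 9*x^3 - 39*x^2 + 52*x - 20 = 7*s^3 + s^2*(31*x - 25) + s*(33*x^2 - 74*x + 26) + 9*x^3 - 33*x^2 + 34*x - 8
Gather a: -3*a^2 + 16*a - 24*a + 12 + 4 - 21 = -3*a^2 - 8*a - 5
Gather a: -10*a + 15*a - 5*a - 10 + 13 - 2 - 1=0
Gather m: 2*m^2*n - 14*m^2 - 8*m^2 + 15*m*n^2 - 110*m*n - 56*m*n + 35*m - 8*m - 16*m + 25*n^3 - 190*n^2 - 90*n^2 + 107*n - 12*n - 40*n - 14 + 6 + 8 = m^2*(2*n - 22) + m*(15*n^2 - 166*n + 11) + 25*n^3 - 280*n^2 + 55*n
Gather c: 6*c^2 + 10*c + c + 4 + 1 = 6*c^2 + 11*c + 5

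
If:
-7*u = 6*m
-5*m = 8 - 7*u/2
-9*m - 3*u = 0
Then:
No Solution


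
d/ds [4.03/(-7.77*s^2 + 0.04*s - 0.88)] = (62.6262*s - 0.1612)/(7.77*s^2 - 0.04*s + 0.88)^2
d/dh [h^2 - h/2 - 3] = 2*h - 1/2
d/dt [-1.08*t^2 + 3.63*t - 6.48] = 3.63 - 2.16*t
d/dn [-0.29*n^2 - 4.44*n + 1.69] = -0.58*n - 4.44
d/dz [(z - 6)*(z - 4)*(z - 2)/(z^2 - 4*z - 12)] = (z^2 + 4*z - 20)/(z^2 + 4*z + 4)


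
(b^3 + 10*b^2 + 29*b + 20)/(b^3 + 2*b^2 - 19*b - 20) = (b + 4)/(b - 4)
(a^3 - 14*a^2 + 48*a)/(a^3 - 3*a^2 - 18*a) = (a - 8)/(a + 3)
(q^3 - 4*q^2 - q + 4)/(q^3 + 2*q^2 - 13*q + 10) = (q^2 - 3*q - 4)/(q^2 + 3*q - 10)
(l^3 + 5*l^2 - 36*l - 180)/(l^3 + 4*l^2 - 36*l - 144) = (l + 5)/(l + 4)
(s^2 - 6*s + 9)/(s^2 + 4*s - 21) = (s - 3)/(s + 7)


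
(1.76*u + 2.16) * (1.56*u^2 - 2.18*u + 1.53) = 2.7456*u^3 - 0.4672*u^2 - 2.016*u + 3.3048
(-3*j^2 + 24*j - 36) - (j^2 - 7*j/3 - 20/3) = -4*j^2 + 79*j/3 - 88/3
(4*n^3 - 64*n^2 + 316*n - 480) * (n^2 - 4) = 4*n^5 - 64*n^4 + 300*n^3 - 224*n^2 - 1264*n + 1920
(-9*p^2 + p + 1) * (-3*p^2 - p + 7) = 27*p^4 + 6*p^3 - 67*p^2 + 6*p + 7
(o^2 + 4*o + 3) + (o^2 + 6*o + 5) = 2*o^2 + 10*o + 8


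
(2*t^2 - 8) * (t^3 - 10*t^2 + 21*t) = 2*t^5 - 20*t^4 + 34*t^3 + 80*t^2 - 168*t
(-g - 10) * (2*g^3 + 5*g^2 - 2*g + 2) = -2*g^4 - 25*g^3 - 48*g^2 + 18*g - 20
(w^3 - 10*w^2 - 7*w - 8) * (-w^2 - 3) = -w^5 + 10*w^4 + 4*w^3 + 38*w^2 + 21*w + 24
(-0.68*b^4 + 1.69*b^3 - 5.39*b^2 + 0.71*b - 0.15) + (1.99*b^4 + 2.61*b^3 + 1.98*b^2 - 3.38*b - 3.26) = 1.31*b^4 + 4.3*b^3 - 3.41*b^2 - 2.67*b - 3.41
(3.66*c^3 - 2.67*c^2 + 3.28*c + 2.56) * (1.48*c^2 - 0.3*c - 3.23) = 5.4168*c^5 - 5.0496*c^4 - 6.1664*c^3 + 11.4289*c^2 - 11.3624*c - 8.2688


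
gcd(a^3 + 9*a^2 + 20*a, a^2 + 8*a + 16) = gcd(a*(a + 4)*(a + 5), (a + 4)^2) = a + 4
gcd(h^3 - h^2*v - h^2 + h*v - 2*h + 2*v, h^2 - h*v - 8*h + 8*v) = -h + v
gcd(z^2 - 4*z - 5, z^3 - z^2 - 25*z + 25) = z - 5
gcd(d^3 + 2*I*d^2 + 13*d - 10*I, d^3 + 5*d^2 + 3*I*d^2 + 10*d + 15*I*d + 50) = d^2 + 3*I*d + 10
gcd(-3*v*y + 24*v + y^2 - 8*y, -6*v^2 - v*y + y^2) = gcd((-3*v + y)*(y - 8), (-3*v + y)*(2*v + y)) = -3*v + y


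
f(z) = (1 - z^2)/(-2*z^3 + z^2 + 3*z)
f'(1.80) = -1.95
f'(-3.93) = -0.03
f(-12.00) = -0.04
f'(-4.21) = -0.02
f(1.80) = 0.74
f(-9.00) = -0.05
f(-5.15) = -0.09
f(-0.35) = -1.04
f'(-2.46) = -0.07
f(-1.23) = -0.33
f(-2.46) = -0.18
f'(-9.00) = -0.00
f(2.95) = 0.23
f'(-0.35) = -2.77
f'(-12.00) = 0.00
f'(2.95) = -0.12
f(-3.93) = -0.12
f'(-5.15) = -0.02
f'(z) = -2*z/(-2*z^3 + z^2 + 3*z) + (1 - z^2)*(6*z^2 - 2*z - 3)/(-2*z^3 + z^2 + 3*z)^2 = (-2*z^2 + 4*z - 3)/(z^2*(4*z^2 - 12*z + 9))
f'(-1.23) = -0.24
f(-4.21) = -0.11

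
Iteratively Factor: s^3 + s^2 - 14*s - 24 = (s + 3)*(s^2 - 2*s - 8) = (s - 4)*(s + 3)*(s + 2)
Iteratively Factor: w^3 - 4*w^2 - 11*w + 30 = (w - 5)*(w^2 + w - 6) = (w - 5)*(w - 2)*(w + 3)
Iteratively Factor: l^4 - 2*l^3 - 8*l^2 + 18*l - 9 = (l + 3)*(l^3 - 5*l^2 + 7*l - 3) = (l - 1)*(l + 3)*(l^2 - 4*l + 3) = (l - 1)^2*(l + 3)*(l - 3)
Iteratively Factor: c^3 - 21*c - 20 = (c - 5)*(c^2 + 5*c + 4) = (c - 5)*(c + 1)*(c + 4)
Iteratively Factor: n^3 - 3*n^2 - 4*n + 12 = (n - 3)*(n^2 - 4) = (n - 3)*(n - 2)*(n + 2)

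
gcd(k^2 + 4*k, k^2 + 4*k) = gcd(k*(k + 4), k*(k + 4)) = k^2 + 4*k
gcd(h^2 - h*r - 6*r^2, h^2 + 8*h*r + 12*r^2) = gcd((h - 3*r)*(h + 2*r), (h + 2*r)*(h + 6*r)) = h + 2*r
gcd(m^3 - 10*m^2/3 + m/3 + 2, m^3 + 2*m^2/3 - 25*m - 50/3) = m + 2/3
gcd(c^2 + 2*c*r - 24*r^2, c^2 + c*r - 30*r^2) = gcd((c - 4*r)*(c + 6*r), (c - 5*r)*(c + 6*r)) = c + 6*r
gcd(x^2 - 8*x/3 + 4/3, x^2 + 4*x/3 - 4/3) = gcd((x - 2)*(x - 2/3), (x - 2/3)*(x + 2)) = x - 2/3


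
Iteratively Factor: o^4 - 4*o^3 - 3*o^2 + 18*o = (o - 3)*(o^3 - o^2 - 6*o) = (o - 3)*(o + 2)*(o^2 - 3*o) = o*(o - 3)*(o + 2)*(o - 3)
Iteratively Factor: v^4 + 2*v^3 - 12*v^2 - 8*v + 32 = (v + 2)*(v^3 - 12*v + 16) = (v - 2)*(v + 2)*(v^2 + 2*v - 8) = (v - 2)^2*(v + 2)*(v + 4)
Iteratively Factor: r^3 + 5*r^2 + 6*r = (r + 2)*(r^2 + 3*r) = r*(r + 2)*(r + 3)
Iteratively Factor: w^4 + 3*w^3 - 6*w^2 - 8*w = (w - 2)*(w^3 + 5*w^2 + 4*w) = (w - 2)*(w + 1)*(w^2 + 4*w) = w*(w - 2)*(w + 1)*(w + 4)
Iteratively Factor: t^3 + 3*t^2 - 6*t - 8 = (t + 1)*(t^2 + 2*t - 8) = (t - 2)*(t + 1)*(t + 4)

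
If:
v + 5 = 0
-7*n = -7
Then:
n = 1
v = -5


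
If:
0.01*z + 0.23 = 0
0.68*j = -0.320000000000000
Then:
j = -0.47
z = -23.00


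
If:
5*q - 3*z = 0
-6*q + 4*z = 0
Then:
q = 0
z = 0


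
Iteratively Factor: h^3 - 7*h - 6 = (h + 2)*(h^2 - 2*h - 3) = (h - 3)*(h + 2)*(h + 1)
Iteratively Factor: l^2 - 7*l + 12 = (l - 4)*(l - 3)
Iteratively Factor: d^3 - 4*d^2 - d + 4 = (d - 1)*(d^2 - 3*d - 4) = (d - 4)*(d - 1)*(d + 1)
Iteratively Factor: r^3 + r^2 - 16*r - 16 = (r + 4)*(r^2 - 3*r - 4) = (r + 1)*(r + 4)*(r - 4)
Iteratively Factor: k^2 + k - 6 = (k + 3)*(k - 2)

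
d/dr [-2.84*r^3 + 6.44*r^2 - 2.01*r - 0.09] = -8.52*r^2 + 12.88*r - 2.01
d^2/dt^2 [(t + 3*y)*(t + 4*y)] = 2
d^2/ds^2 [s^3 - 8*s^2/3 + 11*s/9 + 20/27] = 6*s - 16/3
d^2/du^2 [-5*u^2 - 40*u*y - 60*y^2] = -10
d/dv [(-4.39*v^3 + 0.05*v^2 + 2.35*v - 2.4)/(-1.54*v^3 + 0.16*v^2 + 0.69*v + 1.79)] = (-3.5527136788005e-15*v^5 - 0.6254*v^4 + 1.1798*v^3 - 35.0038*v^2 + 0.947*v + 5.8625)/(2.3716*v^6 - 0.4928*v^5 - 2.0996*v^4 - 5.2924*v^3 + 1.0489*v^2 + 2.4702*v + 3.2041)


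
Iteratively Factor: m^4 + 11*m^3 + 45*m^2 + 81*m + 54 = (m + 3)*(m^3 + 8*m^2 + 21*m + 18) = (m + 3)^2*(m^2 + 5*m + 6) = (m + 3)^3*(m + 2)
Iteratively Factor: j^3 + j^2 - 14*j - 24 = (j + 3)*(j^2 - 2*j - 8) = (j + 2)*(j + 3)*(j - 4)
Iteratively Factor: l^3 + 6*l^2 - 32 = (l + 4)*(l^2 + 2*l - 8) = (l - 2)*(l + 4)*(l + 4)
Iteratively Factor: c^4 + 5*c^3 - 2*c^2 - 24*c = (c + 3)*(c^3 + 2*c^2 - 8*c) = (c + 3)*(c + 4)*(c^2 - 2*c) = (c - 2)*(c + 3)*(c + 4)*(c)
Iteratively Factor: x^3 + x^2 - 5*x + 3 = (x + 3)*(x^2 - 2*x + 1) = (x - 1)*(x + 3)*(x - 1)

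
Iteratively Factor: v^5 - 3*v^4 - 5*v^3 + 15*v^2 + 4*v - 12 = (v - 2)*(v^4 - v^3 - 7*v^2 + v + 6) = (v - 2)*(v + 1)*(v^3 - 2*v^2 - 5*v + 6) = (v - 3)*(v - 2)*(v + 1)*(v^2 + v - 2) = (v - 3)*(v - 2)*(v - 1)*(v + 1)*(v + 2)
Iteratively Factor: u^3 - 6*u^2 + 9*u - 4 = (u - 1)*(u^2 - 5*u + 4) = (u - 4)*(u - 1)*(u - 1)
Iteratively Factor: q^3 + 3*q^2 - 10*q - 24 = (q + 2)*(q^2 + q - 12) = (q - 3)*(q + 2)*(q + 4)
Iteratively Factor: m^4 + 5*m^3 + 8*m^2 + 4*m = (m)*(m^3 + 5*m^2 + 8*m + 4) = m*(m + 1)*(m^2 + 4*m + 4) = m*(m + 1)*(m + 2)*(m + 2)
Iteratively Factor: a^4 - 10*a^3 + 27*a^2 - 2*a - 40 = (a - 2)*(a^3 - 8*a^2 + 11*a + 20) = (a - 4)*(a - 2)*(a^2 - 4*a - 5) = (a - 4)*(a - 2)*(a + 1)*(a - 5)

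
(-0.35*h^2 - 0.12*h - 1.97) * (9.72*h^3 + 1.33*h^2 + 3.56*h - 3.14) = -3.402*h^5 - 1.6319*h^4 - 20.554*h^3 - 1.9483*h^2 - 6.6364*h + 6.1858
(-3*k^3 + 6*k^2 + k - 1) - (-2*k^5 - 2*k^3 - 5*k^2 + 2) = 2*k^5 - k^3 + 11*k^2 + k - 3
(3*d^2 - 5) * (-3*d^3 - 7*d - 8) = -9*d^5 - 6*d^3 - 24*d^2 + 35*d + 40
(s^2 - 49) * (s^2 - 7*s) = s^4 - 7*s^3 - 49*s^2 + 343*s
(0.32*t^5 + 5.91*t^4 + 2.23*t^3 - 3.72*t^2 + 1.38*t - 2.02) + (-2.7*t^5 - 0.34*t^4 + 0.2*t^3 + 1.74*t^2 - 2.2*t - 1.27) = -2.38*t^5 + 5.57*t^4 + 2.43*t^3 - 1.98*t^2 - 0.82*t - 3.29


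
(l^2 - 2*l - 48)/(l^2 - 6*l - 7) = (-l^2 + 2*l + 48)/(-l^2 + 6*l + 7)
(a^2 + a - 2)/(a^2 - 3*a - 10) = (a - 1)/(a - 5)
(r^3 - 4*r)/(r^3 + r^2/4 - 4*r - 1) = 4*r/(4*r + 1)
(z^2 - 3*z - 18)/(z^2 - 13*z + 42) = (z + 3)/(z - 7)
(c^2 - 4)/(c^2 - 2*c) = (c + 2)/c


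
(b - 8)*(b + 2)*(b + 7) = b^3 + b^2 - 58*b - 112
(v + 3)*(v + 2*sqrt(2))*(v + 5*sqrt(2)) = v^3 + 3*v^2 + 7*sqrt(2)*v^2 + 20*v + 21*sqrt(2)*v + 60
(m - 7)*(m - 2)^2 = m^3 - 11*m^2 + 32*m - 28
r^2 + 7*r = r*(r + 7)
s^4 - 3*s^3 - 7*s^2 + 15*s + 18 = (s - 3)^2*(s + 1)*(s + 2)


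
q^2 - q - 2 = (q - 2)*(q + 1)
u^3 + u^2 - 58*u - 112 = (u - 8)*(u + 2)*(u + 7)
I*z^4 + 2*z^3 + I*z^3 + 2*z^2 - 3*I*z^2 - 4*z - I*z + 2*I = (z - 1)*(z + 2)*(z - I)*(I*z + 1)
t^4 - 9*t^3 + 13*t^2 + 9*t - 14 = (t - 7)*(t - 2)*(t - 1)*(t + 1)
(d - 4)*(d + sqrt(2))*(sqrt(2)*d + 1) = sqrt(2)*d^3 - 4*sqrt(2)*d^2 + 3*d^2 - 12*d + sqrt(2)*d - 4*sqrt(2)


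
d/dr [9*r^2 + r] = 18*r + 1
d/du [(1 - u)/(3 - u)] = -2/(u - 3)^2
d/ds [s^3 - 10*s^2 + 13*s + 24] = 3*s^2 - 20*s + 13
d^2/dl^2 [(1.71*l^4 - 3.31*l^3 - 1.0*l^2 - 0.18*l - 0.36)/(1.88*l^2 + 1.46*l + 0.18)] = (12.087648*l^6 + 28.161648*l^5 + 25.3422*l^4 - 0.46355999999998*l^3 - 10.158264*l^2 - 6.20676*l - 1.261296)/(6.644672*l^6 + 15.480672*l^5 + 13.9308*l^4 + 6.07652*l^3 + 1.3338*l^2 + 0.141912*l + 0.005832)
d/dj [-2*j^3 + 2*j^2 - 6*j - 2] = -6*j^2 + 4*j - 6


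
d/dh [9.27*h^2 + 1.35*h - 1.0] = 18.54*h + 1.35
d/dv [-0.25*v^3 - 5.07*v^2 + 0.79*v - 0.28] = -0.75*v^2 - 10.14*v + 0.79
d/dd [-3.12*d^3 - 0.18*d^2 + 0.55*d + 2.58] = -9.36*d^2 - 0.36*d + 0.55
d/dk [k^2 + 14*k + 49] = 2*k + 14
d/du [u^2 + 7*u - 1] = 2*u + 7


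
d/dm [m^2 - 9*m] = 2*m - 9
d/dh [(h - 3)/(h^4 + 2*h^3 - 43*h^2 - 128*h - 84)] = (h^4 + 2*h^3 - 43*h^2 - 128*h - 2*(h - 3)*(2*h^3 + 3*h^2 - 43*h - 64) - 84)/(-h^4 - 2*h^3 + 43*h^2 + 128*h + 84)^2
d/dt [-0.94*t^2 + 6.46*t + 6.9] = 6.46 - 1.88*t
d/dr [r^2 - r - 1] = 2*r - 1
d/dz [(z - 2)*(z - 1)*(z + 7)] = 3*z^2 + 8*z - 19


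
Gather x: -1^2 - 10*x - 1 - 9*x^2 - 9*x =-9*x^2 - 19*x - 2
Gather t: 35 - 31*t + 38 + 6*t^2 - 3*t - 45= 6*t^2 - 34*t + 28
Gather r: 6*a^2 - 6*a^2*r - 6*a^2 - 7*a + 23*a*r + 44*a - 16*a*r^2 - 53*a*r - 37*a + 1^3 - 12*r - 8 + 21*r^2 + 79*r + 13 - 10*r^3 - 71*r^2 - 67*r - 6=-10*r^3 + r^2*(-16*a - 50) + r*(-6*a^2 - 30*a)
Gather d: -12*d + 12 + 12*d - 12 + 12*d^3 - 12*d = 12*d^3 - 12*d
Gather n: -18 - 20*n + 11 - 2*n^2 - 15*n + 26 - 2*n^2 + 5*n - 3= -4*n^2 - 30*n + 16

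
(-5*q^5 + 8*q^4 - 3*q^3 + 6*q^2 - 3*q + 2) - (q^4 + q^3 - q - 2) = -5*q^5 + 7*q^4 - 4*q^3 + 6*q^2 - 2*q + 4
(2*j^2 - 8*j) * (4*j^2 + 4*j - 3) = 8*j^4 - 24*j^3 - 38*j^2 + 24*j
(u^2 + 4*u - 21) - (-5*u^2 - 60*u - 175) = 6*u^2 + 64*u + 154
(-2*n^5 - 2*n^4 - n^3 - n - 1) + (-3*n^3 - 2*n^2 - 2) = -2*n^5 - 2*n^4 - 4*n^3 - 2*n^2 - n - 3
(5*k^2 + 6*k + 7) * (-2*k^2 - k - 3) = -10*k^4 - 17*k^3 - 35*k^2 - 25*k - 21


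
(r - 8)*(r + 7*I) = r^2 - 8*r + 7*I*r - 56*I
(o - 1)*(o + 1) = o^2 - 1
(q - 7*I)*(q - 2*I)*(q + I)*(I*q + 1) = I*q^4 + 9*q^3 - 13*I*q^2 + 9*q - 14*I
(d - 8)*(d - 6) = d^2 - 14*d + 48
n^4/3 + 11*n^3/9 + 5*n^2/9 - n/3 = n*(n/3 + 1)*(n - 1/3)*(n + 1)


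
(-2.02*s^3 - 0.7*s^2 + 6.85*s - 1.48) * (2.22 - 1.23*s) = 2.4846*s^4 - 3.6234*s^3 - 9.9795*s^2 + 17.0274*s - 3.2856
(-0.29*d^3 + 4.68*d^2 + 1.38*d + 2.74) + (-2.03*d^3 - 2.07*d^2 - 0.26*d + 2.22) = -2.32*d^3 + 2.61*d^2 + 1.12*d + 4.96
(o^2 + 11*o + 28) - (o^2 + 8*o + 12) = 3*o + 16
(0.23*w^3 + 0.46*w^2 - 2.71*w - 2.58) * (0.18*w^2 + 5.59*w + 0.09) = 0.0414*w^5 + 1.3685*w^4 + 2.1043*w^3 - 15.5719*w^2 - 14.6661*w - 0.2322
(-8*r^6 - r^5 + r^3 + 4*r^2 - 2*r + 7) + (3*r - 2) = -8*r^6 - r^5 + r^3 + 4*r^2 + r + 5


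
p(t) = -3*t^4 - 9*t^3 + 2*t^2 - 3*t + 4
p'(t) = -12*t^3 - 27*t^2 + 4*t - 3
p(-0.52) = 7.15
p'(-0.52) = -10.69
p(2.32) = -191.49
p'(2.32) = -288.89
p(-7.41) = -5246.83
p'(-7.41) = 3367.27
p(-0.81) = 11.23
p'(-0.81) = -17.58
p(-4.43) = -316.43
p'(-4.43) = 492.67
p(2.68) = -317.68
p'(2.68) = -417.19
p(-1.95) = 40.81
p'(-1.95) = -24.49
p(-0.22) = 4.85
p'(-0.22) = -5.06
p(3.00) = -473.00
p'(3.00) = -558.00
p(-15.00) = -121001.00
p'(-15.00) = 34362.00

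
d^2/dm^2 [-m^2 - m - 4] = -2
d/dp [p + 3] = 1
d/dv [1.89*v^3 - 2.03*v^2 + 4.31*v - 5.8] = 5.67*v^2 - 4.06*v + 4.31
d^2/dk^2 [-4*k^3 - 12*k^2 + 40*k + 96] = -24*k - 24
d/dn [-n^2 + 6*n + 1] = 6 - 2*n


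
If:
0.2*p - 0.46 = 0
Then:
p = 2.30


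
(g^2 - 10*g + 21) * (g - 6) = g^3 - 16*g^2 + 81*g - 126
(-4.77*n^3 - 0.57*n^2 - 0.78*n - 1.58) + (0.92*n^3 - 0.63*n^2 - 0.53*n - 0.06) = -3.85*n^3 - 1.2*n^2 - 1.31*n - 1.64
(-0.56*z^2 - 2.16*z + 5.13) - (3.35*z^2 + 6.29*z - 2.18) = -3.91*z^2 - 8.45*z + 7.31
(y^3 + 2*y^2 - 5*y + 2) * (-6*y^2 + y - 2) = -6*y^5 - 11*y^4 + 30*y^3 - 21*y^2 + 12*y - 4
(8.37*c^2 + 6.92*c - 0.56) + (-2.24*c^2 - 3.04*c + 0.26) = 6.13*c^2 + 3.88*c - 0.3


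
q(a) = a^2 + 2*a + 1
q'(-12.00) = -22.00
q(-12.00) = 121.00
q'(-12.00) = -22.00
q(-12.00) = 121.00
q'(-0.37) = 1.26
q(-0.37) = 0.40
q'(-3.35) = -4.70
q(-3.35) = 5.52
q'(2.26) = 6.52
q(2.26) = 10.63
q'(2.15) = 6.30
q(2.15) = 9.92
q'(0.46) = 2.92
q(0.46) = 2.13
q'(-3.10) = -4.20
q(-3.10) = 4.41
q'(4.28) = 10.56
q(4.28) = 27.88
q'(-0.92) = 0.16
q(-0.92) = 0.01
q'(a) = 2*a + 2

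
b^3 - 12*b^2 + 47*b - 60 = (b - 5)*(b - 4)*(b - 3)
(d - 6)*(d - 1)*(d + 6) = d^3 - d^2 - 36*d + 36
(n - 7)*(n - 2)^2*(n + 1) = n^4 - 10*n^3 + 21*n^2 + 4*n - 28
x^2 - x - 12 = (x - 4)*(x + 3)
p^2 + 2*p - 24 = (p - 4)*(p + 6)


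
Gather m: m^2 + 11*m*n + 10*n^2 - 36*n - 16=m^2 + 11*m*n + 10*n^2 - 36*n - 16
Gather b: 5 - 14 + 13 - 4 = 0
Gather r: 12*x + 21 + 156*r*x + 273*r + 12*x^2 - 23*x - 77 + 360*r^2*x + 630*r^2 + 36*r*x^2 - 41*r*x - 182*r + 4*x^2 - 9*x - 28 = r^2*(360*x + 630) + r*(36*x^2 + 115*x + 91) + 16*x^2 - 20*x - 84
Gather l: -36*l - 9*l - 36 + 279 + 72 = 315 - 45*l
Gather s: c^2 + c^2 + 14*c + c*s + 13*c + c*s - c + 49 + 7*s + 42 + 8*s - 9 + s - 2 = 2*c^2 + 26*c + s*(2*c + 16) + 80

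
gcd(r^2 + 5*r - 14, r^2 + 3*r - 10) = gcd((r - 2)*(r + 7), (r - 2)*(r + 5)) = r - 2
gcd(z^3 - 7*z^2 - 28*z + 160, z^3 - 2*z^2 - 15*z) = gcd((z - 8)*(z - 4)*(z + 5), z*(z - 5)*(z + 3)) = 1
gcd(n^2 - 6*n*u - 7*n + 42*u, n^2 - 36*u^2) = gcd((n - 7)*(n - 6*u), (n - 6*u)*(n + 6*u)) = -n + 6*u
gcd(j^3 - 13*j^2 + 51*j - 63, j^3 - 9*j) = j - 3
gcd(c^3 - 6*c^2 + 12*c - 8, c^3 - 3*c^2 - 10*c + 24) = c - 2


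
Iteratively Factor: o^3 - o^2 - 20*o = (o + 4)*(o^2 - 5*o) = (o - 5)*(o + 4)*(o)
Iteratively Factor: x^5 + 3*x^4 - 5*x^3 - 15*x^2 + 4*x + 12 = (x + 3)*(x^4 - 5*x^2 + 4) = (x + 1)*(x + 3)*(x^3 - x^2 - 4*x + 4) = (x - 1)*(x + 1)*(x + 3)*(x^2 - 4) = (x - 2)*(x - 1)*(x + 1)*(x + 3)*(x + 2)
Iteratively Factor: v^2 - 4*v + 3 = (v - 3)*(v - 1)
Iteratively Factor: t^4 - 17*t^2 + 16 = (t + 4)*(t^3 - 4*t^2 - t + 4) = (t + 1)*(t + 4)*(t^2 - 5*t + 4) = (t - 4)*(t + 1)*(t + 4)*(t - 1)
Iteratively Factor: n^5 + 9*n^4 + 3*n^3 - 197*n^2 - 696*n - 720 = (n + 4)*(n^4 + 5*n^3 - 17*n^2 - 129*n - 180) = (n + 4)^2*(n^3 + n^2 - 21*n - 45) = (n - 5)*(n + 4)^2*(n^2 + 6*n + 9) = (n - 5)*(n + 3)*(n + 4)^2*(n + 3)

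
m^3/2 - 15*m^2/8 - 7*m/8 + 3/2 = (m/2 + 1/2)*(m - 4)*(m - 3/4)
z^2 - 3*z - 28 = (z - 7)*(z + 4)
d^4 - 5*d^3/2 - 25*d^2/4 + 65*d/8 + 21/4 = (d - 7/2)*(d - 3/2)*(d + 1/2)*(d + 2)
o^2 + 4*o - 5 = (o - 1)*(o + 5)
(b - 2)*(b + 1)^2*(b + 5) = b^4 + 5*b^3 - 3*b^2 - 17*b - 10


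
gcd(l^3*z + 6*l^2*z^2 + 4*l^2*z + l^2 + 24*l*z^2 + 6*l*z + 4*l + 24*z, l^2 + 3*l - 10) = 1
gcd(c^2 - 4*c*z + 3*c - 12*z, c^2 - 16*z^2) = -c + 4*z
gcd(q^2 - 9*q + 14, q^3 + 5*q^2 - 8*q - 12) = q - 2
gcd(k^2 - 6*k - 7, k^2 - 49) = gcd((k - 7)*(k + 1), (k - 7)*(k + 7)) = k - 7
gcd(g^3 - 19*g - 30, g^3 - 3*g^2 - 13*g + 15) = g^2 - 2*g - 15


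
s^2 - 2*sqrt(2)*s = s*(s - 2*sqrt(2))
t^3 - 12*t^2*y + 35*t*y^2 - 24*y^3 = (t - 8*y)*(t - 3*y)*(t - y)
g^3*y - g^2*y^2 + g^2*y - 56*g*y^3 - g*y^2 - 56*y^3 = (g - 8*y)*(g + 7*y)*(g*y + y)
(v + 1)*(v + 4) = v^2 + 5*v + 4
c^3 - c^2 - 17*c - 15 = (c - 5)*(c + 1)*(c + 3)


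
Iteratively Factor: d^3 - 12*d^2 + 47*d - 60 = (d - 5)*(d^2 - 7*d + 12) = (d - 5)*(d - 3)*(d - 4)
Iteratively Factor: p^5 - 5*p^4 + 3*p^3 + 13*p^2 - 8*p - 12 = (p - 3)*(p^4 - 2*p^3 - 3*p^2 + 4*p + 4) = (p - 3)*(p + 1)*(p^3 - 3*p^2 + 4) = (p - 3)*(p + 1)^2*(p^2 - 4*p + 4) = (p - 3)*(p - 2)*(p + 1)^2*(p - 2)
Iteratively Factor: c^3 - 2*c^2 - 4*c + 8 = (c - 2)*(c^2 - 4) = (c - 2)*(c + 2)*(c - 2)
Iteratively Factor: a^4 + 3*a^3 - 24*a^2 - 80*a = (a)*(a^3 + 3*a^2 - 24*a - 80) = a*(a - 5)*(a^2 + 8*a + 16) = a*(a - 5)*(a + 4)*(a + 4)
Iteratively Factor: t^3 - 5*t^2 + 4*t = (t)*(t^2 - 5*t + 4) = t*(t - 4)*(t - 1)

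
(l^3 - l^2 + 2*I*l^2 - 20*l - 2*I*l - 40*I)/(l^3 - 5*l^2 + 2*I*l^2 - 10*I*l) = (l + 4)/l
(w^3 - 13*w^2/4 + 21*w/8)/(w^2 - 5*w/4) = (8*w^2 - 26*w + 21)/(2*(4*w - 5))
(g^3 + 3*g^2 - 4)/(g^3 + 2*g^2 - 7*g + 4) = (g^2 + 4*g + 4)/(g^2 + 3*g - 4)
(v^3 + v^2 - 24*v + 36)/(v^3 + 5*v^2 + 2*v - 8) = (v^3 + v^2 - 24*v + 36)/(v^3 + 5*v^2 + 2*v - 8)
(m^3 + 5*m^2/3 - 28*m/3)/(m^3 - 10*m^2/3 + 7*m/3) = (m + 4)/(m - 1)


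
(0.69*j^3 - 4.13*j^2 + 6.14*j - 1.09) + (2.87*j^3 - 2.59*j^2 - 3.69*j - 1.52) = 3.56*j^3 - 6.72*j^2 + 2.45*j - 2.61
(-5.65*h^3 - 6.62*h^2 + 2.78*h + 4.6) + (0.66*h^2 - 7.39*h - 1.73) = -5.65*h^3 - 5.96*h^2 - 4.61*h + 2.87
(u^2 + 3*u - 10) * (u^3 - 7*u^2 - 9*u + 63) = u^5 - 4*u^4 - 40*u^3 + 106*u^2 + 279*u - 630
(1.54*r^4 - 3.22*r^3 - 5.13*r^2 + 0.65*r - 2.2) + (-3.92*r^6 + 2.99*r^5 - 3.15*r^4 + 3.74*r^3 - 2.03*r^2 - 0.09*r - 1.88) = -3.92*r^6 + 2.99*r^5 - 1.61*r^4 + 0.52*r^3 - 7.16*r^2 + 0.56*r - 4.08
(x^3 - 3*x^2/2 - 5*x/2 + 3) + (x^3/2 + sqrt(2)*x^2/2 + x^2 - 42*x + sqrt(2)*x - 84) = 3*x^3/2 - x^2/2 + sqrt(2)*x^2/2 - 89*x/2 + sqrt(2)*x - 81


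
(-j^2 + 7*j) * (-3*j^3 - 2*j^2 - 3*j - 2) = 3*j^5 - 19*j^4 - 11*j^3 - 19*j^2 - 14*j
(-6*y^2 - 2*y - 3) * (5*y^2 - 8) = -30*y^4 - 10*y^3 + 33*y^2 + 16*y + 24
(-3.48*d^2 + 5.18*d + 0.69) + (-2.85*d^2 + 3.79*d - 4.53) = -6.33*d^2 + 8.97*d - 3.84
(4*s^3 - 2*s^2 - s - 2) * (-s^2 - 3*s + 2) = -4*s^5 - 10*s^4 + 15*s^3 + s^2 + 4*s - 4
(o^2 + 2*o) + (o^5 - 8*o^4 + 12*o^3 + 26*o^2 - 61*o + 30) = o^5 - 8*o^4 + 12*o^3 + 27*o^2 - 59*o + 30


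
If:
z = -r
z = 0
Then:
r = 0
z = 0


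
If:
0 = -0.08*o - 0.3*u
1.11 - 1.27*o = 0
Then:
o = 0.87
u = -0.23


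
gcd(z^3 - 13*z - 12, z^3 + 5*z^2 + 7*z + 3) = z^2 + 4*z + 3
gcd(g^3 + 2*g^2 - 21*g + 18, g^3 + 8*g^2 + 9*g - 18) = g^2 + 5*g - 6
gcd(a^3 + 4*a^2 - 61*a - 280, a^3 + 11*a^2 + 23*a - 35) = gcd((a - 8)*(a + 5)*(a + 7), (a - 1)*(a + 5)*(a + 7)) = a^2 + 12*a + 35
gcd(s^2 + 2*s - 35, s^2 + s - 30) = s - 5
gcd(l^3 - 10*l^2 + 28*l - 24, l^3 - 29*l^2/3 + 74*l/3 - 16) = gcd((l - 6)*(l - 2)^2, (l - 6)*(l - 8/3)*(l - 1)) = l - 6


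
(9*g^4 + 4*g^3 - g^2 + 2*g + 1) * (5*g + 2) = 45*g^5 + 38*g^4 + 3*g^3 + 8*g^2 + 9*g + 2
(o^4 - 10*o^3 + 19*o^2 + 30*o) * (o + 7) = o^5 - 3*o^4 - 51*o^3 + 163*o^2 + 210*o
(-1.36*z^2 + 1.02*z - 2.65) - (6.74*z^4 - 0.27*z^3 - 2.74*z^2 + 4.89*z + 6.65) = -6.74*z^4 + 0.27*z^3 + 1.38*z^2 - 3.87*z - 9.3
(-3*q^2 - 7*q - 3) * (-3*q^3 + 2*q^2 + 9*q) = 9*q^5 + 15*q^4 - 32*q^3 - 69*q^2 - 27*q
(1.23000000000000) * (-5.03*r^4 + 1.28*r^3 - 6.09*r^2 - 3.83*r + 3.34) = -6.1869*r^4 + 1.5744*r^3 - 7.4907*r^2 - 4.7109*r + 4.1082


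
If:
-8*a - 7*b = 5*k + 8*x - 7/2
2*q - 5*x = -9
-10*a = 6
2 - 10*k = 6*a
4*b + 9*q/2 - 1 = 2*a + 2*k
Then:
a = -3/5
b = -21497/9350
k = 14/25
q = 2102/935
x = 12619/4675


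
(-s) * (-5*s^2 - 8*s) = 5*s^3 + 8*s^2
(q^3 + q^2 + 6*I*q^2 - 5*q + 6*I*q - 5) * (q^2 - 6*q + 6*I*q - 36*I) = q^5 - 5*q^4 + 12*I*q^4 - 47*q^3 - 60*I*q^3 + 205*q^2 - 102*I*q^2 + 246*q + 150*I*q + 180*I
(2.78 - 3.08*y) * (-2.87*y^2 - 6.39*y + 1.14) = 8.8396*y^3 + 11.7026*y^2 - 21.2754*y + 3.1692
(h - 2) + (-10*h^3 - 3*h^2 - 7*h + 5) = -10*h^3 - 3*h^2 - 6*h + 3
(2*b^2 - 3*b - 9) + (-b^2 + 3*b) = b^2 - 9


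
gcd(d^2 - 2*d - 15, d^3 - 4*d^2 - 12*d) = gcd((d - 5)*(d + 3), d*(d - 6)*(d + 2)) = 1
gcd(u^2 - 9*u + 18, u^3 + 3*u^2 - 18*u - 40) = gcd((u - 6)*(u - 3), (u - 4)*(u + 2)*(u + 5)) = 1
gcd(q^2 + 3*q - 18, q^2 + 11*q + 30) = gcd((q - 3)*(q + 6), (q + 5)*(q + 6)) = q + 6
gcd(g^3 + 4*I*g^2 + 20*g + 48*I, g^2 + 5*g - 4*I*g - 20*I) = g - 4*I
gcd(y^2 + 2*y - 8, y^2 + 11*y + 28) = y + 4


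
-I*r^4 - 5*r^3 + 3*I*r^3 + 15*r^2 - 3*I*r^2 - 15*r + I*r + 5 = (r - 1)^2*(r - 5*I)*(-I*r + I)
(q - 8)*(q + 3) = q^2 - 5*q - 24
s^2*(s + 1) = s^3 + s^2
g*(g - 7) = g^2 - 7*g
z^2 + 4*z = z*(z + 4)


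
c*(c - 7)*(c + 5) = c^3 - 2*c^2 - 35*c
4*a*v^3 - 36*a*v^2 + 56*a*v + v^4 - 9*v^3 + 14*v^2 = v*(4*a + v)*(v - 7)*(v - 2)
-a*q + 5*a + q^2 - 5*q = (-a + q)*(q - 5)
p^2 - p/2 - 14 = (p - 4)*(p + 7/2)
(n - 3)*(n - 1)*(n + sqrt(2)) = n^3 - 4*n^2 + sqrt(2)*n^2 - 4*sqrt(2)*n + 3*n + 3*sqrt(2)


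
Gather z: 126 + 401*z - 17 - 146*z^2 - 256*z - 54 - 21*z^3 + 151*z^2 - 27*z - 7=-21*z^3 + 5*z^2 + 118*z + 48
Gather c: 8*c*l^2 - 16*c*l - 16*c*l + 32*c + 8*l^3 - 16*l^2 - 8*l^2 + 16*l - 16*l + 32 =c*(8*l^2 - 32*l + 32) + 8*l^3 - 24*l^2 + 32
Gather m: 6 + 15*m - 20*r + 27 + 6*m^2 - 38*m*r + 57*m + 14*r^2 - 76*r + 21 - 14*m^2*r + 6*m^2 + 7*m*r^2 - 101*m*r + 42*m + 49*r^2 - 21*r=m^2*(12 - 14*r) + m*(7*r^2 - 139*r + 114) + 63*r^2 - 117*r + 54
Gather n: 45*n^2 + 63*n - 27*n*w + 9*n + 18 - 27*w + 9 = 45*n^2 + n*(72 - 27*w) - 27*w + 27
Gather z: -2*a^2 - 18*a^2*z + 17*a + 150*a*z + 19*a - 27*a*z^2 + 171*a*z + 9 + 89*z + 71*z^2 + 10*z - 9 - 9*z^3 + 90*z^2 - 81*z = -2*a^2 + 36*a - 9*z^3 + z^2*(161 - 27*a) + z*(-18*a^2 + 321*a + 18)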